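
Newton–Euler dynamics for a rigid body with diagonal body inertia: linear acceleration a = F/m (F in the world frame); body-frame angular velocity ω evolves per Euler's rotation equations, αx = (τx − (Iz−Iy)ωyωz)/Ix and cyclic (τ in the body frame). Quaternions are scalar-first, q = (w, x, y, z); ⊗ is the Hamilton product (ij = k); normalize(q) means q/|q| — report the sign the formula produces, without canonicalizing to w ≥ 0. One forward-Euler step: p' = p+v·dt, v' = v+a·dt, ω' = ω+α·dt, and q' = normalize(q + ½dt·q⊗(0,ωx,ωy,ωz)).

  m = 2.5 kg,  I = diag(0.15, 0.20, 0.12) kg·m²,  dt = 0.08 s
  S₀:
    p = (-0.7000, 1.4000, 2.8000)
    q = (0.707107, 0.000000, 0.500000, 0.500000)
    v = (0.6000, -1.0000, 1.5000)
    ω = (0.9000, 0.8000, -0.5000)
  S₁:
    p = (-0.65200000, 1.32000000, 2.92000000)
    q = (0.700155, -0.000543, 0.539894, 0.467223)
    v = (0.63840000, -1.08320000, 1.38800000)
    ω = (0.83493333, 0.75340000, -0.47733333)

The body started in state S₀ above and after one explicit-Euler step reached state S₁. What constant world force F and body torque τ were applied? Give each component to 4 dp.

F = (1.2000, -2.6000, -3.5000)
τ = (-0.0900, -0.1300, 0.0700)

Δv = v₁−v₀ = (0.03840000, -0.08320000, -0.11200000)
m·(v₁−v₀)/dt = (1.2000, -2.6000, -3.5000)
rate change Δω = (-0.06506667, -0.04660000, 0.02266667)
gyro term ω₀×Iω₀ = (0.0320, -0.0135, 0.0360)
τ = I·(Δω/dt) + ω₀×(Iω₀) = (-0.0900, -0.1300, 0.0700)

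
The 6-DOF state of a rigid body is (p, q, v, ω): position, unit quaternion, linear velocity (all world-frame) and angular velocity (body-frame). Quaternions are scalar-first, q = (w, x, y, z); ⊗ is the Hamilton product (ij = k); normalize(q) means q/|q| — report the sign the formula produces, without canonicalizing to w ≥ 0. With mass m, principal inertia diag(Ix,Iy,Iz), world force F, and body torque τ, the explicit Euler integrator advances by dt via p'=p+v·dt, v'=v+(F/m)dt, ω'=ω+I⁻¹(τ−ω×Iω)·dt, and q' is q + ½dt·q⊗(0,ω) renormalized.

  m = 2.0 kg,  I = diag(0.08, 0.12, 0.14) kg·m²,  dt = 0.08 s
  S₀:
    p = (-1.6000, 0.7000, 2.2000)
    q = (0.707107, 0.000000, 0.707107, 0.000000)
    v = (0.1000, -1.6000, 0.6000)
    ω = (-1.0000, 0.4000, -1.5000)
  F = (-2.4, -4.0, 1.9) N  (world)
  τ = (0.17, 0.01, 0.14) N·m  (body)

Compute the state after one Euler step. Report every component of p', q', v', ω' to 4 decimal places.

precession coupling ω×(Iω) = (-0.0120, -0.0900, -0.0160)
(τ − ω×Iω)/I = (2.2750, 0.8333, 1.1143)
ω + α·dt = (-0.8180, 0.4667, -1.4109)
q⊗(0,ω) = (-0.2828428, -1.7677675, 0.2828428, -0.3535535)
q' = normalize(q + ½dt·q⊗(0,ω)) = (0.6939, -0.0705, 0.7165, -0.0141)
a = (-1.2000, -2.0000, 0.9500)
new position p' = (-1.5920, 0.5720, 2.2480)
v + (F/m)dt = (0.0040, -1.7600, 0.6760)

p' = (-1.5920, 0.5720, 2.2480)
q' = (0.6939, -0.0705, 0.7165, -0.0141)
v' = (0.0040, -1.7600, 0.6760)
ω' = (-0.8180, 0.4667, -1.4109)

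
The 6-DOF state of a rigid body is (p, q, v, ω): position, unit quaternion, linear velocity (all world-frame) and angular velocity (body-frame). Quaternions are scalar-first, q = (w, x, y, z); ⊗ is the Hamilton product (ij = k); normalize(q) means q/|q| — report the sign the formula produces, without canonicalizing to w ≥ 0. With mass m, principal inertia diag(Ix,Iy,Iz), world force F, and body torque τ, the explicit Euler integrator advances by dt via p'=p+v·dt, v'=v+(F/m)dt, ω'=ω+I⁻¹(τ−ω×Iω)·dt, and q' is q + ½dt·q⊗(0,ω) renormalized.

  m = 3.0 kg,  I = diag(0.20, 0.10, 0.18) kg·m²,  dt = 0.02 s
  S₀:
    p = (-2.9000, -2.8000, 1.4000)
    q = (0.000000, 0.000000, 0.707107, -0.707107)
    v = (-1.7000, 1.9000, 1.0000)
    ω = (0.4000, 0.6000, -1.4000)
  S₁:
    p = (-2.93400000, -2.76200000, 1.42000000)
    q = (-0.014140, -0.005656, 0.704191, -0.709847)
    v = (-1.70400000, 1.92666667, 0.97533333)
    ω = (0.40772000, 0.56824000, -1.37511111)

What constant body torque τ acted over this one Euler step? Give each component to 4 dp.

Δω = ω₁−ω₀ = (0.00772000, -0.03176000, 0.02488889)
τ = I·(Δω/dt) + ω₀×(Iω₀) = (0.0100, -0.1700, 0.2000)

τ = (0.0100, -0.1700, 0.2000)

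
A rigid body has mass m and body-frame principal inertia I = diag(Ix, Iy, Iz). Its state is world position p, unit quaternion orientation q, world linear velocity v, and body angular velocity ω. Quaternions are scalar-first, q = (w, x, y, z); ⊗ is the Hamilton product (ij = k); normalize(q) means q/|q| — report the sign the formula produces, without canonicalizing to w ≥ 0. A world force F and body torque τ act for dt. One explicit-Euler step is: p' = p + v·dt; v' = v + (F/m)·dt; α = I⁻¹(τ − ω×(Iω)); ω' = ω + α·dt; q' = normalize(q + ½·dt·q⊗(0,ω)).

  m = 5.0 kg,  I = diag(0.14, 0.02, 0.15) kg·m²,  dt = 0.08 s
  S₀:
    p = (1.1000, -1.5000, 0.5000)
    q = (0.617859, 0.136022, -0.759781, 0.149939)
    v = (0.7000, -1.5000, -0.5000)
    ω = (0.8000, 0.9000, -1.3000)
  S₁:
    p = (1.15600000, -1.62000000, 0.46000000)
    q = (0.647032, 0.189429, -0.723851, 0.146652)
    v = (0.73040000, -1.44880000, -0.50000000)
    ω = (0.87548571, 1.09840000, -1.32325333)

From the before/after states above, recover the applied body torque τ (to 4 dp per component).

Δω = ω₁−ω₀ = (0.07548571, 0.19840000, -0.02325333)
τ = I·(Δω/dt) + ω₀×(Iω₀) = (-0.0200, 0.0600, -0.1300)

τ = (-0.0200, 0.0600, -0.1300)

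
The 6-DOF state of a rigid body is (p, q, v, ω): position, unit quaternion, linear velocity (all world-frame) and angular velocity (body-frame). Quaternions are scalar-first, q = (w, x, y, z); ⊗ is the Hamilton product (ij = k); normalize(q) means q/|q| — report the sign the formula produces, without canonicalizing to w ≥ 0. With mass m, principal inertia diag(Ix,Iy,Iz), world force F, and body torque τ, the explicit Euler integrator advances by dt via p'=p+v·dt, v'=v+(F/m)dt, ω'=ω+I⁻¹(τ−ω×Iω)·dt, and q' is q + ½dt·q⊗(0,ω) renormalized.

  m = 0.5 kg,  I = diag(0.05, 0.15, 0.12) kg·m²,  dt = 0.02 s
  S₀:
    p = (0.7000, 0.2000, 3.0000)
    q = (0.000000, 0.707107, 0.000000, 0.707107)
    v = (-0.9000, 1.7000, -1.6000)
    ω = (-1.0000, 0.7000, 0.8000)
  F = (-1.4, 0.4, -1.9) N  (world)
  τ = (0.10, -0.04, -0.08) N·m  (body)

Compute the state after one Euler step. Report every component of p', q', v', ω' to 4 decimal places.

p' = (0.6820, 0.2340, 2.9680)
q' = (0.0014, 0.7021, -0.0127, 0.7120)
v' = (-0.9560, 1.7160, -1.6760)
ω' = (-0.9533, 0.6872, 0.7983)

new position p' = (0.6820, 0.2340, 2.9680)
new velocity v' = (-0.9560, 1.7160, -1.6760)
ω×(Iω) gyroscopic = (-0.0168, 0.0560, -0.0700)
angular accel α = (2.3360, -0.6400, -0.0833)
ω + α·dt = (-0.9533, 0.6872, 0.7983)
2q̇ = q⊗(0,ω) = (0.1414214, -0.4949749, -1.2727926, 0.4949749)
q' = normalize(q + ½dt·q⊗(0,ω)) = (0.0014, 0.7021, -0.0127, 0.7120)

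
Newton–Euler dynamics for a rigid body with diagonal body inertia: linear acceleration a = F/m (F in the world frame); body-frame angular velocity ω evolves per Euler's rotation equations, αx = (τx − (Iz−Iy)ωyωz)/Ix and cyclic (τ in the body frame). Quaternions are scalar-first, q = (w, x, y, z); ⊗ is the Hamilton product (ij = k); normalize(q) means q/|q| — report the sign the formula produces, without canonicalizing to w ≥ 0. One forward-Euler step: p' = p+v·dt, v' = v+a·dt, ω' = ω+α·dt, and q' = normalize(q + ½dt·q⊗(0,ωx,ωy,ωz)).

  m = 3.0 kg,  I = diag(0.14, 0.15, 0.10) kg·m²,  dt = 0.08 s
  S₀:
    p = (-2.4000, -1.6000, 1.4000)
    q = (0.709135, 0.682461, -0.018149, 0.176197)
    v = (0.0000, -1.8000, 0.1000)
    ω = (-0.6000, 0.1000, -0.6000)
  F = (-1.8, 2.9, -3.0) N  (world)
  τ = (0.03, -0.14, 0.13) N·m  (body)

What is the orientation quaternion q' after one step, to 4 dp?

2q̇ = q⊗(0,ω) = (0.5170097, -0.4322113, 0.3746719, -0.3681243)
q + ½dt·q⊗(0,ω), renormalized = (0.7294, 0.6648, -0.0032, 0.1614)

q' = (0.7294, 0.6648, -0.0032, 0.1614)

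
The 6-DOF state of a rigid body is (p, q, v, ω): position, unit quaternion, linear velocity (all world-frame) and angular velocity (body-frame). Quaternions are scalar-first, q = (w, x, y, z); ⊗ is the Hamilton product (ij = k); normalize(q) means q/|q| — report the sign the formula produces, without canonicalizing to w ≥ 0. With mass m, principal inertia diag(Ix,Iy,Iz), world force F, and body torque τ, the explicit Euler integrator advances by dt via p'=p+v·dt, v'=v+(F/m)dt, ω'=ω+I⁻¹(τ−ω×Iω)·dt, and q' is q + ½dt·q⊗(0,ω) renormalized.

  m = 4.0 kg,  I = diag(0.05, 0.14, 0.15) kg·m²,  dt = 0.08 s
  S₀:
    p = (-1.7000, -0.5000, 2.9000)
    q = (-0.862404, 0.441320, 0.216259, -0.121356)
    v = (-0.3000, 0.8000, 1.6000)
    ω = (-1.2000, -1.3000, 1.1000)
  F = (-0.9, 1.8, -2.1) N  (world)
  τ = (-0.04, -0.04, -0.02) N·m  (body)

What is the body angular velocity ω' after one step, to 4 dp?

ω' = (-1.2411, -1.3983, 1.0145)

gyro term ω×Iω = (-0.0143, 0.1320, 0.1404)
α = I⁻¹(τ − ω×Iω) = (-0.5140, -1.2286, -1.0693)
new body rate ω' = (-1.2411, -1.3983, 1.0145)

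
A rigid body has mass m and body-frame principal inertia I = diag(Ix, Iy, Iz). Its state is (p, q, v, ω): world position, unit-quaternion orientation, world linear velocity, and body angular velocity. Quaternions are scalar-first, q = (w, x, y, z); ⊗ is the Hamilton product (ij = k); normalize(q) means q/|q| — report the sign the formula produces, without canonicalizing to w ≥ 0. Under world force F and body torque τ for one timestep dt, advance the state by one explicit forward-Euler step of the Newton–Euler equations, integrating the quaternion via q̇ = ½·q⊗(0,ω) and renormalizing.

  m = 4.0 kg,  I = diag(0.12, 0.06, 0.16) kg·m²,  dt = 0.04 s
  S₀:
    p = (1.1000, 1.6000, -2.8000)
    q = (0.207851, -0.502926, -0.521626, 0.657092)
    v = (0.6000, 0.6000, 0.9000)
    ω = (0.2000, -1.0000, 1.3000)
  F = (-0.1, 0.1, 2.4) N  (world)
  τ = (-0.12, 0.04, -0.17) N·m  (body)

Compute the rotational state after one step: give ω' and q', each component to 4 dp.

precession coupling ω×(Iω) = (-0.1300, -0.0104, 0.0120)
(τ − ω×Iω)/I = (0.0833, 0.8400, -1.1375)
ω + α·dt = (0.2033, -0.9664, 1.2545)
Hamilton product q⊗(0,ω) = (-1.2752604, 0.0205484, 0.5773712, 0.8774575)
q + ½dt·q⊗(0,ω), renormalized = (0.1822, -0.5022, -0.5098, 0.6743)

ω' = (0.2033, -0.9664, 1.2545)
q' = (0.1822, -0.5022, -0.5098, 0.6743)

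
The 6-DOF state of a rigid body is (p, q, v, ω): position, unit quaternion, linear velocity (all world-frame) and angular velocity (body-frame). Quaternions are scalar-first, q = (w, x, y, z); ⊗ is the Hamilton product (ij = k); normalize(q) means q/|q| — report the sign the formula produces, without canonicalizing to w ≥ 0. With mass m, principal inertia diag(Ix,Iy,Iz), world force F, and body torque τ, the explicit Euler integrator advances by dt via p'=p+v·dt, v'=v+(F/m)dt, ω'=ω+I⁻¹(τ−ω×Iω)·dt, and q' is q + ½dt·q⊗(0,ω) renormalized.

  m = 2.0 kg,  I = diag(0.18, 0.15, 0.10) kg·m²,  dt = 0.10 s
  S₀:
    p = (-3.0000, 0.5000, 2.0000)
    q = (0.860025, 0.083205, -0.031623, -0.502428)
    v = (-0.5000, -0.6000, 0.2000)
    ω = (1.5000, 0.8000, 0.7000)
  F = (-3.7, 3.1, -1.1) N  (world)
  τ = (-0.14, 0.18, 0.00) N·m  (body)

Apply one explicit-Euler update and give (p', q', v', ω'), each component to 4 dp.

angular accel α = (-0.6222, 0.6400, 0.3600)
new body rate ω' = (1.4378, 0.8640, 0.7360)
2q̇ = q⊗(0,ω) = (0.2521905, 1.6698438, -0.1238655, 0.7160160)
q' = normalize(q + ½dt·q⊗(0,ω)) = (0.8690, 0.1660, -0.0377, -0.4647)
linear accel F/m = (-1.8500, 1.5500, -0.5500)
p' = p + v·dt = (-3.0500, 0.4400, 2.0200)
new velocity v' = (-0.6850, -0.4450, 0.1450)

p' = (-3.0500, 0.4400, 2.0200)
q' = (0.8690, 0.1660, -0.0377, -0.4647)
v' = (-0.6850, -0.4450, 0.1450)
ω' = (1.4378, 0.8640, 0.7360)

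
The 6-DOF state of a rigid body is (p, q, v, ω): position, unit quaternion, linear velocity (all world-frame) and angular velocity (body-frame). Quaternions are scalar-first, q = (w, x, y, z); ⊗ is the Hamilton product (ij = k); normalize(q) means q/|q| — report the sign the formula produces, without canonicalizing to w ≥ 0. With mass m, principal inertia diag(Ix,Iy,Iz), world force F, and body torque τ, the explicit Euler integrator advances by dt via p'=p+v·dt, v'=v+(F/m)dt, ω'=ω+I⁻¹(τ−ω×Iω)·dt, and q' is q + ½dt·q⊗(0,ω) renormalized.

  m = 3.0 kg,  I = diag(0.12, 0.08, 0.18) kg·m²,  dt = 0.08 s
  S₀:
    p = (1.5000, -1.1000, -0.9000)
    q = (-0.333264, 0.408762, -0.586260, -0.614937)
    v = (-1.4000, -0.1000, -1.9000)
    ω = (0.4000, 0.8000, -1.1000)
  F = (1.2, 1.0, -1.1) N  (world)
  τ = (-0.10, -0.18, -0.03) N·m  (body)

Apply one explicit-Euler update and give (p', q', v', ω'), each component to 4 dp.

a = (0.4000, 0.3333, -0.3667)
new position p' = (1.3880, -1.1080, -1.0520)
v' = v + a·dt = (-1.3680, -0.0733, -1.9293)
α = I⁻¹(τ − ω×Iω) = (-0.1000, -2.5800, -0.0956)
ω + α·dt = (0.3920, 0.5936, -1.1076)
q⊗(0,ω) = (-0.3709275, 1.0035300, -0.0629478, 0.9281040)
q' = normalize(q + ½dt·q⊗(0,ω)) = (-0.3475, 0.4482, -0.5878, -0.5769)

p' = (1.3880, -1.1080, -1.0520)
q' = (-0.3475, 0.4482, -0.5878, -0.5769)
v' = (-1.3680, -0.0733, -1.9293)
ω' = (0.3920, 0.5936, -1.1076)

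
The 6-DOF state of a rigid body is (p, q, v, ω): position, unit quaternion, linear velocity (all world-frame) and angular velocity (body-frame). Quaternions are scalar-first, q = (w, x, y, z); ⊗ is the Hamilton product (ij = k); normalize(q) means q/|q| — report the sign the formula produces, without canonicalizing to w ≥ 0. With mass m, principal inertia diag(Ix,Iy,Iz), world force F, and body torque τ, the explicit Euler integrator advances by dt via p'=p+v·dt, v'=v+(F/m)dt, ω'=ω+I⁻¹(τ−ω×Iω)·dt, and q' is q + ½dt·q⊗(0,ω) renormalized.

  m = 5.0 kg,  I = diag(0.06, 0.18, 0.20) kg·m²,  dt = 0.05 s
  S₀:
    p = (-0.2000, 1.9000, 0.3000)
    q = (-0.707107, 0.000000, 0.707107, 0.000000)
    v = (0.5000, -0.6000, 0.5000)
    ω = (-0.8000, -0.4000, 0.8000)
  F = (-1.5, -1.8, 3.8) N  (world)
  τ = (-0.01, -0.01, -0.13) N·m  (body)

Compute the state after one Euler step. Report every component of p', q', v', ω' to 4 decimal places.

p' = (-0.1750, 1.8700, 0.3250)
q' = (-0.6997, 0.0283, 0.7139, 0.0000)
v' = (0.4850, -0.6180, 0.5380)
ω' = (-0.8030, -0.4277, 0.7579)

linear accel F/m = (-0.3000, -0.3600, 0.7600)
new position p' = (-0.1750, 1.8700, 0.3250)
new velocity v' = (0.4850, -0.6180, 0.5380)
gyro term ω×Iω = (-0.0064, 0.0896, 0.0384)
angular accel α = (-0.0600, -0.5533, -0.8420)
ω + α·dt = (-0.8030, -0.4277, 0.7579)
2q̇ = q⊗(0,ω) = (0.2828428, 1.1313712, 0.2828428, 0.0000000)
updated quaternion q' = (-0.6997, 0.0283, 0.7139, 0.0000)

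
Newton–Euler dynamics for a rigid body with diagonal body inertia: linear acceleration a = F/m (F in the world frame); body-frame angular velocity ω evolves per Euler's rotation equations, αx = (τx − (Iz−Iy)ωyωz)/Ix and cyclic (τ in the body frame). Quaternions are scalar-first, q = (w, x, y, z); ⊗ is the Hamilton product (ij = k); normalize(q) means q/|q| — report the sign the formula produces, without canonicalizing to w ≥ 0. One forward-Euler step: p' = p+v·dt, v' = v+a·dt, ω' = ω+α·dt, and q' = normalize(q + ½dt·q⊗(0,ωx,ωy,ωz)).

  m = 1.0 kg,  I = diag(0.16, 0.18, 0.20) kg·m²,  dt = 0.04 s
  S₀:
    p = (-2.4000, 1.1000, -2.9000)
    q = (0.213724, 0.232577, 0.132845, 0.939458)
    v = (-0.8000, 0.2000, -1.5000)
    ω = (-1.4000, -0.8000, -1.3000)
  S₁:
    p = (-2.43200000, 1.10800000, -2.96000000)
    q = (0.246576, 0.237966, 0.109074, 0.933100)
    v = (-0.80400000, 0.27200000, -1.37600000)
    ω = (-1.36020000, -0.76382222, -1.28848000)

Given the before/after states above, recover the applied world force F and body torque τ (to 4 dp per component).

velocity change Δv = (-0.00400000, 0.07200000, 0.12400000)
F = m·Δv/dt = (-0.1000, 1.8000, 3.1000)
ω₁ − ω₀ = (0.03980000, 0.03617778, 0.01152000)
τ = I·(Δω/dt) + ω₀×(Iω₀) = (0.1800, 0.0900, 0.0800)

F = (-0.1000, 1.8000, 3.1000)
τ = (0.1800, 0.0900, 0.0800)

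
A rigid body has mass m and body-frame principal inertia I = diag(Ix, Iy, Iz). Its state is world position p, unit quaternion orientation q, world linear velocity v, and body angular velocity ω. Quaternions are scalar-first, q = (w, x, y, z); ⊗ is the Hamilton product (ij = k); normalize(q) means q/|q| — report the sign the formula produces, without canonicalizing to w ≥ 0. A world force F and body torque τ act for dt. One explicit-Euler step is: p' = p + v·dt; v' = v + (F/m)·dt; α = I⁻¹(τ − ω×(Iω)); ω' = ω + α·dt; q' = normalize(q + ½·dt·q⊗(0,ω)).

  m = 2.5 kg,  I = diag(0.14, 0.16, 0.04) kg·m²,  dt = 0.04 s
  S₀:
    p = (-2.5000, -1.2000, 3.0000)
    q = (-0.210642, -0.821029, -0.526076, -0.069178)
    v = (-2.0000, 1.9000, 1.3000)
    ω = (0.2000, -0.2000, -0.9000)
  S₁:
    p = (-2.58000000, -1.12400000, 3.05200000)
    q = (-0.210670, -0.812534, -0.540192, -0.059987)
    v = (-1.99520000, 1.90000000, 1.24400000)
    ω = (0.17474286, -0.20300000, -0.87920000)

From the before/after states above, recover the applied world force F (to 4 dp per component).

velocity change Δv = (0.00480000, 0.00000000, -0.05600000)
applied force F = (0.3000, 0.0000, -3.5000)

F = (0.3000, 0.0000, -3.5000)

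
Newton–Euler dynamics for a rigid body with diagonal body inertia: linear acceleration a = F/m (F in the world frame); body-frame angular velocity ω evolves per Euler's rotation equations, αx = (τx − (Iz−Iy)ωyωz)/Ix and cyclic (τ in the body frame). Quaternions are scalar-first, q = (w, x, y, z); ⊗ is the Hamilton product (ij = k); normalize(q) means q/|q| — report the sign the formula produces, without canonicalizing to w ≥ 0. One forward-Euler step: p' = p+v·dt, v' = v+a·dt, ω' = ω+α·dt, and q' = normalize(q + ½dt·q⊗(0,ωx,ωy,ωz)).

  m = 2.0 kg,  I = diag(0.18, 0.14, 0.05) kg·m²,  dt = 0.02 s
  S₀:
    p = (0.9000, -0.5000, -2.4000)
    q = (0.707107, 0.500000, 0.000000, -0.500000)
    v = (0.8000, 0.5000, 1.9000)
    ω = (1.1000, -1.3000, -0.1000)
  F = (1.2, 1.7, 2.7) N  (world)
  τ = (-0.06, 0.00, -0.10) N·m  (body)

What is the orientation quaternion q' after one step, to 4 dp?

q' = (0.7010, 0.5012, -0.0142, -0.5071)

q⊗(0,ω) = (-0.6000000, 0.1278177, -1.4192391, -0.7207107)
q' = normalize(q + ½dt·q⊗(0,ω)) = (0.7010, 0.5012, -0.0142, -0.5071)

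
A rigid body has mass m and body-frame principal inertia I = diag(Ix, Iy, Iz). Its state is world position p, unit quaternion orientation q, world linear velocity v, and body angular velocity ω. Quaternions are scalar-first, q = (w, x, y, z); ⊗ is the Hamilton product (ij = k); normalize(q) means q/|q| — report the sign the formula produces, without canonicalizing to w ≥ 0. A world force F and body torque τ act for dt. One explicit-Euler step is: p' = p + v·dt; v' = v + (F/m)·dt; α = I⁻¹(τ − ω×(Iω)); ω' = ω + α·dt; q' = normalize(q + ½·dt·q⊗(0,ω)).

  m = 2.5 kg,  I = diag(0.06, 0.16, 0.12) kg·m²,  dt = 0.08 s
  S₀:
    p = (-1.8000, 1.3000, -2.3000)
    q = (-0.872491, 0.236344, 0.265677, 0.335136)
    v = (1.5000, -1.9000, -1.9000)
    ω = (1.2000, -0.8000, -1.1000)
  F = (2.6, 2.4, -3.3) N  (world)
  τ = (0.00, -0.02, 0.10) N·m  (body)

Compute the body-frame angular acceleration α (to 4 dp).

α = (0.5867, -0.6200, 1.6333)

gyro term ω×Iω = (-0.0352, 0.0792, -0.0960)
angular accel α = (0.5867, -0.6200, 1.6333)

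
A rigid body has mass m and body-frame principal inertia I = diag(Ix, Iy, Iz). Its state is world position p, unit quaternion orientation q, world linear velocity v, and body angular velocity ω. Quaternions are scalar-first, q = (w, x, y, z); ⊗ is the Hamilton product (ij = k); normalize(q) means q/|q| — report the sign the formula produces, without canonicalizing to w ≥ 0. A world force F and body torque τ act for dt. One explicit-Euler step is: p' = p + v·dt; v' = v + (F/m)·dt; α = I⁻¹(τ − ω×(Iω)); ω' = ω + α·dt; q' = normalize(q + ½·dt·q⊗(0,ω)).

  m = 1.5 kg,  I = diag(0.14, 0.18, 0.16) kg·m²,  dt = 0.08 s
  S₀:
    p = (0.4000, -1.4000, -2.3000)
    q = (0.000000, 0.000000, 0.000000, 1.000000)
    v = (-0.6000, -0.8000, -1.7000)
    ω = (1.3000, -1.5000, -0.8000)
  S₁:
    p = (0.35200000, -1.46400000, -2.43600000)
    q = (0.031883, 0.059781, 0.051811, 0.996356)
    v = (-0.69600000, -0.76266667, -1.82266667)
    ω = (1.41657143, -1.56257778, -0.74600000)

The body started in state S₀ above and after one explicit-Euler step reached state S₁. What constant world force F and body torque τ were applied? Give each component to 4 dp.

F = (-1.8000, 0.7000, -2.3000)
τ = (0.1800, -0.1200, 0.0300)

ω₁ − ω₀ = (0.11657143, -0.06257778, 0.05400000)
ω₀×(Iω₀) = (-0.0240, 0.0208, -0.0780)
applied torque τ = (0.1800, -0.1200, 0.0300)
velocity change Δv = (-0.09600000, 0.03733333, -0.12266667)
m·(v₁−v₀)/dt = (-1.8000, 0.7000, -2.3000)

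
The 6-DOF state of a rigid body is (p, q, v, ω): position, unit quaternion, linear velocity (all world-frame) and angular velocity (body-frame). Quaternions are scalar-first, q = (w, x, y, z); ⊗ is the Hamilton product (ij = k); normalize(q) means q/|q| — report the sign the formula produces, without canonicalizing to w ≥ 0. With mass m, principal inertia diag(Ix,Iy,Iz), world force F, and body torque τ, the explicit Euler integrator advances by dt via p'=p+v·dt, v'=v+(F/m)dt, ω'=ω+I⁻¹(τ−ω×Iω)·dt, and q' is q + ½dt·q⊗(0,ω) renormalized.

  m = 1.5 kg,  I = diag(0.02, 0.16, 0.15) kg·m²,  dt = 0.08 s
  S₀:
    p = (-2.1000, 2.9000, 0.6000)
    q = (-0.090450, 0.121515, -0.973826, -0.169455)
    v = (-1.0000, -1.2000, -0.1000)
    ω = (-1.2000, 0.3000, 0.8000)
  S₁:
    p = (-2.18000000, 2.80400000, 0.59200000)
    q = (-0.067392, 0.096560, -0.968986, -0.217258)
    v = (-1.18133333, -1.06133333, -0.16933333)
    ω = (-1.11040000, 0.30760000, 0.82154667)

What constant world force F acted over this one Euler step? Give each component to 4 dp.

F = (-3.4000, 2.6000, -1.3000)

velocity change Δv = (-0.18133333, 0.13866667, -0.06933333)
applied force F = (-3.4000, 2.6000, -1.3000)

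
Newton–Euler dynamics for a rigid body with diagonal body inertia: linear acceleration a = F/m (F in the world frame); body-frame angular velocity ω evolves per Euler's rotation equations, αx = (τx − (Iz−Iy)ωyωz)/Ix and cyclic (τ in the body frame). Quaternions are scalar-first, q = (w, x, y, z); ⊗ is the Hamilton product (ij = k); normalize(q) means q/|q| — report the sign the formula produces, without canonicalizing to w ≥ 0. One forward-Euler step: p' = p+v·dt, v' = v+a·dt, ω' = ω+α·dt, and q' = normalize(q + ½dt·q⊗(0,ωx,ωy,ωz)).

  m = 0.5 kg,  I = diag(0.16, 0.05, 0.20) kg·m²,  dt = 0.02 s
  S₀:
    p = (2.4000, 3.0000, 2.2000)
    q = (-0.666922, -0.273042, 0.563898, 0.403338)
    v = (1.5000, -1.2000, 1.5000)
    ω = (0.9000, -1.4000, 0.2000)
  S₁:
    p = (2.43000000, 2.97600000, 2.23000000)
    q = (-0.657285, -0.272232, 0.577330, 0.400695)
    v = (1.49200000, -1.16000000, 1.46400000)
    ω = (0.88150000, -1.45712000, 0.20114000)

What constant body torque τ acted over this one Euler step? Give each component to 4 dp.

τ = (-0.1900, -0.1500, 0.1500)

Δω = ω₁−ω₀ = (-0.01850000, -0.05712000, 0.00114000)
precession coupling = (-0.0420, -0.0072, 0.1386)
τ = I·(Δω/dt) + ω₀×(Iω₀) = (-0.1900, -0.1500, 0.1500)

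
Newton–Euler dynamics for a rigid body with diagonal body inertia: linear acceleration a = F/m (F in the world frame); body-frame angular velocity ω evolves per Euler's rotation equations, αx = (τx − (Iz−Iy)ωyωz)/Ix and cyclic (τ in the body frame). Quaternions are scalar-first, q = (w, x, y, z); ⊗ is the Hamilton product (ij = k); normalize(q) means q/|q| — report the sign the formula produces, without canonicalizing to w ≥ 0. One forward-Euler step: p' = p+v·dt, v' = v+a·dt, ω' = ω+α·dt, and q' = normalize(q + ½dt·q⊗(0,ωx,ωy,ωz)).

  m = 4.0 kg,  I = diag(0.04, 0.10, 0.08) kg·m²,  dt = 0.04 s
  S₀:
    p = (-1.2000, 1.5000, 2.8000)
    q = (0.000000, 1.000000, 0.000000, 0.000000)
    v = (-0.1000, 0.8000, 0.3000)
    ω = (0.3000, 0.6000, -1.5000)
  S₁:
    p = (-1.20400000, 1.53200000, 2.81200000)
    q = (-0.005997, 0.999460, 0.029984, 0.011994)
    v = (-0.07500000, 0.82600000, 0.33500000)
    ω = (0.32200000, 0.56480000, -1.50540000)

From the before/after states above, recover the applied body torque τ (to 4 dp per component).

τ = (0.0400, -0.0700, 0.0000)

ω₁ − ω₀ = (0.02200000, -0.03520000, -0.00540000)
precession coupling = (0.0180, 0.0180, 0.0108)
applied torque τ = (0.0400, -0.0700, 0.0000)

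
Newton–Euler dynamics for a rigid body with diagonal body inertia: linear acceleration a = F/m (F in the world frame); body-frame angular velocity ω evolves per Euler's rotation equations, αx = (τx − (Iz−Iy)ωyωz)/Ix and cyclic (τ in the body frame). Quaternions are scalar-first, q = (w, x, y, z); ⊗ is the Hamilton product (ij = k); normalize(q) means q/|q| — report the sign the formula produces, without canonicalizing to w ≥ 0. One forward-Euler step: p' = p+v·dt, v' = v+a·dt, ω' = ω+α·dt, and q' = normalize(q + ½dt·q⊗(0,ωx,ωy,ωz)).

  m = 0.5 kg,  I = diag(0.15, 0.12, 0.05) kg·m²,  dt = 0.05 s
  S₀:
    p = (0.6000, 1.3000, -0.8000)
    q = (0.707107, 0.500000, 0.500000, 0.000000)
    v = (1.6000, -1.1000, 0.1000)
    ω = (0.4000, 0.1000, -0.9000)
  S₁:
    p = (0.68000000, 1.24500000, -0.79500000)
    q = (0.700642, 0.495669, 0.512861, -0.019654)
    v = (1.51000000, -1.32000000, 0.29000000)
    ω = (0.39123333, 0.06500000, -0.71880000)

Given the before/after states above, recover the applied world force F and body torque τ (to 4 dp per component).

F = (-0.9000, -2.2000, 1.9000)
τ = (-0.0200, -0.1200, 0.1800)

rate change Δω = (-0.00876667, -0.03500000, 0.18120000)
I·α + gyro = (-0.0200, -0.1200, 0.1800)
v₁ − v₀ = (-0.09000000, -0.22000000, 0.19000000)
m·(v₁−v₀)/dt = (-0.9000, -2.2000, 1.9000)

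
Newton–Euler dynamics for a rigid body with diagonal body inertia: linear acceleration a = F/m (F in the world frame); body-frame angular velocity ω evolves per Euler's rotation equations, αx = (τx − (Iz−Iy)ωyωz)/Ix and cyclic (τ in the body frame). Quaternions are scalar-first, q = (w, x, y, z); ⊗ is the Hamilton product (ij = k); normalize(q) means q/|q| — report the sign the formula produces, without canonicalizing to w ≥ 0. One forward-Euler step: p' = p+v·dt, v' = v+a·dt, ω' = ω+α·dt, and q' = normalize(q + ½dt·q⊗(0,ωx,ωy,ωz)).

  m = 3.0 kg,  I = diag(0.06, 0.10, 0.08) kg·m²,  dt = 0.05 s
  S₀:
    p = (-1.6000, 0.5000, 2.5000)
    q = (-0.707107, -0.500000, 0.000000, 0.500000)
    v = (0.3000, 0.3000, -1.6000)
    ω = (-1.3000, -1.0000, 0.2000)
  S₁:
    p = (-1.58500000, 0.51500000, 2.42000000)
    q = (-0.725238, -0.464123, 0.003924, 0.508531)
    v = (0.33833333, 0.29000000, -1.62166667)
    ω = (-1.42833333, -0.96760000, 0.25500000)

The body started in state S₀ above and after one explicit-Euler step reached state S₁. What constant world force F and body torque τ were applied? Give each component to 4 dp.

Δv = v₁−v₀ = (0.03833333, -0.01000000, -0.02166667)
m·(v₁−v₀)/dt = (2.3000, -0.6000, -1.3000)
rate change Δω = (-0.12833333, 0.03240000, 0.05500000)
precession coupling = (0.0040, 0.0052, 0.0520)
applied torque τ = (-0.1500, 0.0700, 0.1400)

F = (2.3000, -0.6000, -1.3000)
τ = (-0.1500, 0.0700, 0.1400)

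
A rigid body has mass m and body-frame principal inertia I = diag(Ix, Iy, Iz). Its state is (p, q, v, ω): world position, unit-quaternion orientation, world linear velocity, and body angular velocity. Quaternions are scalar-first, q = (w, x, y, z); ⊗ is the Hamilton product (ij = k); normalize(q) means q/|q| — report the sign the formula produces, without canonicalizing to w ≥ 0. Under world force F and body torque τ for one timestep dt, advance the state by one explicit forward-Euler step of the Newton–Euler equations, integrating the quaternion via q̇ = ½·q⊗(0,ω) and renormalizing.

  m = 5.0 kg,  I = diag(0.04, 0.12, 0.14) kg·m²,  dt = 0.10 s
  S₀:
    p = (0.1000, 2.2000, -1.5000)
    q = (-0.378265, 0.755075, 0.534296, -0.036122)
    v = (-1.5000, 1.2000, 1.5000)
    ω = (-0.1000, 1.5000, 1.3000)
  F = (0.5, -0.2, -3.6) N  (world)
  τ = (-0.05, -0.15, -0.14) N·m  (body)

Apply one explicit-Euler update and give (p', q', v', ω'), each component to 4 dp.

p' = (-0.0500, 2.3200, -1.3500)
q' = (-0.4102, 0.7905, 0.4548, -0.0014)
v' = (-1.4900, 1.1960, 1.4280)
ω' = (-0.3225, 1.3642, 1.2086)

a = (0.1000, -0.0400, -0.7200)
p' = p + v·dt = (-0.0500, 2.3200, -1.3500)
v' = v + a·dt = (-1.4900, 1.1960, 1.4280)
precession coupling ω×(Iω) = (0.0390, 0.0130, -0.0120)
α = I⁻¹(τ − ω×Iω) = (-2.2250, -1.3583, -0.9143)
ω + α·dt = (-0.3225, 1.3642, 1.2086)
q⊗(0,ω) = (-0.6789779, 0.7865943, -1.5453828, 0.6942976)
q' = normalize(q + ½dt·q⊗(0,ω)) = (-0.4102, 0.7905, 0.4548, -0.0014)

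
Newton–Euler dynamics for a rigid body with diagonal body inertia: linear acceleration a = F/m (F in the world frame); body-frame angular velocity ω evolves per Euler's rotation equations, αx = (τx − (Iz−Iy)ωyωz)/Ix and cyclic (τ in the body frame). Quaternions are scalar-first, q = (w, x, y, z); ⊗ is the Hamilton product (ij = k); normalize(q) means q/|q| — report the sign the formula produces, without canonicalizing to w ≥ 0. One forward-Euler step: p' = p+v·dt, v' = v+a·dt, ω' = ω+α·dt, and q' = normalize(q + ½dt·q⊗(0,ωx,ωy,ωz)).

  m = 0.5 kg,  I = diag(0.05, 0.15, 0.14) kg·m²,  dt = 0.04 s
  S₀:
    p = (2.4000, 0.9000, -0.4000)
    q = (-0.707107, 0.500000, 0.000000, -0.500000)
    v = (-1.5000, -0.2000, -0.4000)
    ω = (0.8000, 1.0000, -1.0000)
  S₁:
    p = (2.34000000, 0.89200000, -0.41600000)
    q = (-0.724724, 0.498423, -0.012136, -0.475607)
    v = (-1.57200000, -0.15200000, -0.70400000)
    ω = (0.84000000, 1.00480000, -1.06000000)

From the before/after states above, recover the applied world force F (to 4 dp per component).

F = (-0.9000, 0.6000, -3.8000)

Δv = v₁−v₀ = (-0.07200000, 0.04800000, -0.30400000)
applied force F = (-0.9000, 0.6000, -3.8000)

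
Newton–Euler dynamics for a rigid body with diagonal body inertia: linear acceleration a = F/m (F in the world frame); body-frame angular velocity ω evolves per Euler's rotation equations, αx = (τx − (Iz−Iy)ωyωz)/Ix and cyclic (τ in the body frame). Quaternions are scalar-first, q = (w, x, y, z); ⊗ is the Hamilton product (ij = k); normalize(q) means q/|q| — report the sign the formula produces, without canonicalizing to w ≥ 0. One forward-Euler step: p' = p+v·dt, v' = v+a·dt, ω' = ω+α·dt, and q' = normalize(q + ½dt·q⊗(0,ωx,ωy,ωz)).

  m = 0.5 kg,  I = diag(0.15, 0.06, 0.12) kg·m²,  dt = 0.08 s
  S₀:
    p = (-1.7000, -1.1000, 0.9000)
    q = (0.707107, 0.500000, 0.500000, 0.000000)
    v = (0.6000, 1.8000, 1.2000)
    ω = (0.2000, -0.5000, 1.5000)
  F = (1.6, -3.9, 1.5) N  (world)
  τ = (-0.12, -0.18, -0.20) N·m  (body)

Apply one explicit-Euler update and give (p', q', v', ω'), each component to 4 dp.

precession coupling ω×(Iω) = (-0.0450, 0.0090, 0.0090)
(τ − ω×Iω)/I = (-0.5000, -3.1500, -1.7417)
new body rate ω' = (0.1600, -0.7520, 1.3607)
q⊗(0,ω) = (0.1500000, 0.8914214, -1.1035535, 0.7106605)
q' = normalize(q + ½dt·q⊗(0,ω)) = (0.7117, 0.5346, 0.4549, 0.0284)
a = (3.2000, -7.8000, 3.0000)
new position p' = (-1.6520, -0.9560, 0.9960)
v + (F/m)dt = (0.8560, 1.1760, 1.4400)

p' = (-1.6520, -0.9560, 0.9960)
q' = (0.7117, 0.5346, 0.4549, 0.0284)
v' = (0.8560, 1.1760, 1.4400)
ω' = (0.1600, -0.7520, 1.3607)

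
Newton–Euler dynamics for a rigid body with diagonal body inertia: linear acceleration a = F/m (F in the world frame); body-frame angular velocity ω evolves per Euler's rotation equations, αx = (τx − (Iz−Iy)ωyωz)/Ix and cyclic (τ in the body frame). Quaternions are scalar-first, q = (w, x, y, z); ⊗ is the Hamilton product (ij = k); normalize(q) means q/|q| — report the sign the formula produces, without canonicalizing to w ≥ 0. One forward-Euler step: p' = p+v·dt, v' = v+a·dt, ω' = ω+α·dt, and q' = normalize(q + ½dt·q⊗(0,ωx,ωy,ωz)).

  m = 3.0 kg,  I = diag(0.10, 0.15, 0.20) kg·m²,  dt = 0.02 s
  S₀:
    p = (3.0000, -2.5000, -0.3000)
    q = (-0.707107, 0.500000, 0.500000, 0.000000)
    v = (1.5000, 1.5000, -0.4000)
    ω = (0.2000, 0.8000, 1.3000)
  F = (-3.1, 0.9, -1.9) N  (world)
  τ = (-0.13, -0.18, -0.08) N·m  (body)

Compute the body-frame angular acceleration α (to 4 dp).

α = (-1.8200, -1.0267, -0.4400)

ω×(Iω) gyroscopic = (0.0520, -0.0260, 0.0080)
(τ − ω×Iω)/I = (-1.8200, -1.0267, -0.4400)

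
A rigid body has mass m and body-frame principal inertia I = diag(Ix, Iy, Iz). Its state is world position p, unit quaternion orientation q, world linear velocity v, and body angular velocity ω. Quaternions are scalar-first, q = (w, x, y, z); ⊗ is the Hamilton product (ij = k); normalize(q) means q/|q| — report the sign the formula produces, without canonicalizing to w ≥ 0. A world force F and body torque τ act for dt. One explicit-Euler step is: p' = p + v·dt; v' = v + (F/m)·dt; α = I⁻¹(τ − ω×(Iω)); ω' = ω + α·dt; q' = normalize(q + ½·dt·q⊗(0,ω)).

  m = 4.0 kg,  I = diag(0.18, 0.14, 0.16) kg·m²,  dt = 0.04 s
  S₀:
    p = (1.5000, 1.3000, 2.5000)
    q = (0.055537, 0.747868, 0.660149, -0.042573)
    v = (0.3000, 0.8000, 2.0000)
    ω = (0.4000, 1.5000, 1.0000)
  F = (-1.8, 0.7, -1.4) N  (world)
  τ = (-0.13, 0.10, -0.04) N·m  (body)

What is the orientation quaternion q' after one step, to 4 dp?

q' = (0.0306, 0.7623, 0.6461, -0.0243)

2q̇ = q⊗(0,ω) = (-1.2467977, 0.7462233, -0.6815917, 0.9132794)
q + ½dt·q⊗(0,ω), renormalized = (0.0306, 0.7623, 0.6461, -0.0243)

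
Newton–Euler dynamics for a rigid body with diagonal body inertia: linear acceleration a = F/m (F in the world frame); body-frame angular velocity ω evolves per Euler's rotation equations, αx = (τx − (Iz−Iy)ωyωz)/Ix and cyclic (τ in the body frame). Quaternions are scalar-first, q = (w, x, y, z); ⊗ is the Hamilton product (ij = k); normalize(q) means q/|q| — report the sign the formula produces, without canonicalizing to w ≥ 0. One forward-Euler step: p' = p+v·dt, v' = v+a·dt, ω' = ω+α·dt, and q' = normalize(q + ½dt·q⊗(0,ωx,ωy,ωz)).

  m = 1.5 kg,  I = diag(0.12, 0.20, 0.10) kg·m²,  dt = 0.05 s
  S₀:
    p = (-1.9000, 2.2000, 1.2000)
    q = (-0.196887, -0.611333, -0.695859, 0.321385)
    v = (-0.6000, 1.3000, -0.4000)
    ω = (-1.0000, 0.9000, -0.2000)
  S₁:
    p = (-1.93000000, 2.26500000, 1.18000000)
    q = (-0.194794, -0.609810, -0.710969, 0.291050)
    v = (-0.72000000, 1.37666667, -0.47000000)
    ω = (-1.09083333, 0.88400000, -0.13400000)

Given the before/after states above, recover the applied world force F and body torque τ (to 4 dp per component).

F = (-3.6000, 2.3000, -2.1000)
τ = (-0.2000, -0.0600, 0.0600)

ω₁ − ω₀ = (-0.09083333, -0.01600000, 0.06600000)
I·α + gyro = (-0.2000, -0.0600, 0.0600)
v₁ − v₀ = (-0.12000000, 0.07666667, -0.07000000)
m·(v₁−v₀)/dt = (-3.6000, 2.3000, -2.1000)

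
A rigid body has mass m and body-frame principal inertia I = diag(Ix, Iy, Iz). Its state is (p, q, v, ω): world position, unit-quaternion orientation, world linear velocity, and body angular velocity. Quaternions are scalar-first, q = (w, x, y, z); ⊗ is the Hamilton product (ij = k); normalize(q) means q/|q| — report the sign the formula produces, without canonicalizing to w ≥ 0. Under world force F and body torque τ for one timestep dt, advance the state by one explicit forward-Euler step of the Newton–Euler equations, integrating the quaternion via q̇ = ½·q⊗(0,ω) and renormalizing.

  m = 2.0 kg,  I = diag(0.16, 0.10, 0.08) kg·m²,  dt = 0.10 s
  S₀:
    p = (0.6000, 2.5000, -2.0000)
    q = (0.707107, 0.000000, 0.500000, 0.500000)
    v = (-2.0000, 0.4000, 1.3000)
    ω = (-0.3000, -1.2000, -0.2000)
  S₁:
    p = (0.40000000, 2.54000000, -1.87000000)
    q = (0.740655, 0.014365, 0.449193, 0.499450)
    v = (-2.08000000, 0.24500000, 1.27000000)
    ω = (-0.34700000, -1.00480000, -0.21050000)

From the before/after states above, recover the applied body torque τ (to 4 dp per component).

Δω = ω₁−ω₀ = (-0.04700000, 0.19520000, -0.01050000)
ω₀×(Iω₀) = (-0.0048, 0.0048, -0.0216)
I·α + gyro = (-0.0800, 0.2000, -0.0300)

τ = (-0.0800, 0.2000, -0.0300)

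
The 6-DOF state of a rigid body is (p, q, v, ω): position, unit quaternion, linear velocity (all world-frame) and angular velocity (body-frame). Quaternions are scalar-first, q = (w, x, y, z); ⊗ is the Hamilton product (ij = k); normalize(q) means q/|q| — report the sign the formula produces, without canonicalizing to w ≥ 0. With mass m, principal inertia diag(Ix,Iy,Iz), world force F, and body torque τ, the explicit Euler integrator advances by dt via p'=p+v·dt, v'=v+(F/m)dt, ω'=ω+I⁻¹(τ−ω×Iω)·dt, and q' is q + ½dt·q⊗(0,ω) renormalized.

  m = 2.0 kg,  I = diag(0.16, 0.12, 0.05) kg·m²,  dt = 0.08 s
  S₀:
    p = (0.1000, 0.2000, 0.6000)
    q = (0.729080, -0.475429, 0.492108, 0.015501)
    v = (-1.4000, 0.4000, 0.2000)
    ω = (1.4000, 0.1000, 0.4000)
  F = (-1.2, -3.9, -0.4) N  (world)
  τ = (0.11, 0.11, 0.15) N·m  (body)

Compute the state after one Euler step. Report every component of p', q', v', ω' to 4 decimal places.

a = F/m = (-0.6000, -1.9500, -0.2000)
new position p' = (-0.0120, 0.2320, 0.6160)
v + (F/m)dt = (-1.4480, 0.2440, 0.1840)
gyro term ω×Iω = (-0.0028, 0.0616, -0.0056)
angular accel α = (0.7050, 0.4033, 3.1120)
ω + α·dt = (1.4564, 0.1323, 0.6490)
q⊗(0,ω) = (0.6101894, 1.2160051, 0.2847810, -0.4448621)
updated quaternion q' = (0.7522, -0.4261, 0.5026, -0.0023)

p' = (-0.0120, 0.2320, 0.6160)
q' = (0.7522, -0.4261, 0.5026, -0.0023)
v' = (-1.4480, 0.2440, 0.1840)
ω' = (1.4564, 0.1323, 0.6490)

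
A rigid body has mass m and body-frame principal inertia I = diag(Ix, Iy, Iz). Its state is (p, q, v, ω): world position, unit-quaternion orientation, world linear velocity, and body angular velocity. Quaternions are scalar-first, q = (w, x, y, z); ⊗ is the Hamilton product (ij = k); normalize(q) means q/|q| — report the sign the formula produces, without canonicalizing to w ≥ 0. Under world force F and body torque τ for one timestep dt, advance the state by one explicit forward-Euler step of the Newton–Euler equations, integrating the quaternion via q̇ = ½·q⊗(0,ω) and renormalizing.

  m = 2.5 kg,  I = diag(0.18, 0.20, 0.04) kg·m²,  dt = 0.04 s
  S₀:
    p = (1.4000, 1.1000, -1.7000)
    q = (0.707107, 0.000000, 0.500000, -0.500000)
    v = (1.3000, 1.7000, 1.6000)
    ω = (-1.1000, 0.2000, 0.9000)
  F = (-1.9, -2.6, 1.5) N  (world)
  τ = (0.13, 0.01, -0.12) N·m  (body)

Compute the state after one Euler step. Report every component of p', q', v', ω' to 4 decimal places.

new position p' = (1.4520, 1.1680, -1.6360)
v + (F/m)dt = (1.2696, 1.6584, 1.6240)
ω×(Iω) gyroscopic = (-0.0288, -0.1386, -0.0044)
(τ − ω×Iω)/I = (0.8822, 0.7430, -2.8900)
ω' = ω + α·dt = (-1.0647, 0.2297, 0.7844)
2q̇ = q⊗(0,ω) = (0.3500000, -0.2278177, 0.6914214, 1.1863963)
q + ½dt·q⊗(0,ω), renormalized = (0.7138, -0.0046, 0.5136, -0.4761)

p' = (1.4520, 1.1680, -1.6360)
q' = (0.7138, -0.0046, 0.5136, -0.4761)
v' = (1.2696, 1.6584, 1.6240)
ω' = (-1.0647, 0.2297, 0.7844)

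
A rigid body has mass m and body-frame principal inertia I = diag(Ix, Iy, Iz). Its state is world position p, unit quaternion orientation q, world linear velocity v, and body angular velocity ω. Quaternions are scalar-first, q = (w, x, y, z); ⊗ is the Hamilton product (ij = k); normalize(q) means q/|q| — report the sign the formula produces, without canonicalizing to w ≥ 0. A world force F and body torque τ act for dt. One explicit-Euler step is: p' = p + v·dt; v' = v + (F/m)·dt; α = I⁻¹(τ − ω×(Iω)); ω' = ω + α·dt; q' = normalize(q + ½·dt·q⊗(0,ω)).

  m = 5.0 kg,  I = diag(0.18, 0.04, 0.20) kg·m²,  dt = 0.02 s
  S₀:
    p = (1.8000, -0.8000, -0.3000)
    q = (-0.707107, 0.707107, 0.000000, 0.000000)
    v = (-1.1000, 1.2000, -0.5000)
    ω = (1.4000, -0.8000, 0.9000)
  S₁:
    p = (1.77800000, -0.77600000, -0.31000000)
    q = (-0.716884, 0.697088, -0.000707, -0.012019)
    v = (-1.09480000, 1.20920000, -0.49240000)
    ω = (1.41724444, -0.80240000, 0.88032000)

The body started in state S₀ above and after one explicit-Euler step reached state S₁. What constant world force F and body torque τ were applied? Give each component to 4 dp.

Δv = v₁−v₀ = (0.00520000, 0.00920000, 0.00760000)
F = m·Δv/dt = (1.3000, 2.3000, 1.9000)
rate change Δω = (0.01724444, -0.00240000, -0.01968000)
applied torque τ = (0.0400, -0.0300, -0.0400)

F = (1.3000, 2.3000, 1.9000)
τ = (0.0400, -0.0300, -0.0400)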